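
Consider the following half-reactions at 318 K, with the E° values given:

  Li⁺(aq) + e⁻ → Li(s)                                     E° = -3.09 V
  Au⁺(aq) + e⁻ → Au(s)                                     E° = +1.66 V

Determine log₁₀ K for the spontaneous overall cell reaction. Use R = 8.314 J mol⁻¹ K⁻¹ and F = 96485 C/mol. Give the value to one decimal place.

75.3

Cathode: Au⁺/Au; anode: Li⁺/Li. E°cell = (+1.66) − (-3.09) = +4.75 V, with n = 1.
ΔG° = −nFE° = −RT ln K, so ln K = nFE°/(RT) = (1)(96485)(+4.75) / ((8.314)(318)) = 173.347.
log₁₀ K = 173.347 / ln 10 = 75.3.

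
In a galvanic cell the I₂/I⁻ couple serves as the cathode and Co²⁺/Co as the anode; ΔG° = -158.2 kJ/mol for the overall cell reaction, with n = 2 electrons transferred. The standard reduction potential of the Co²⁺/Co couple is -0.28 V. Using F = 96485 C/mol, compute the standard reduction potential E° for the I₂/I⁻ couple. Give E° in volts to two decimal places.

+0.54 V

E°cell = −ΔG°/(nF) = −(-158.2×10³)/((2)(96485)) = +0.820 V.
Since I₂/I⁻ is the cathode and Co²⁺/Co the anode, E°cell = E°(I₂/I⁻) − E°(Co²⁺/Co).
So E°(I₂/I⁻) = E°cell + E°(Co²⁺/Co) = +0.820 + (-0.28) = +0.54 V.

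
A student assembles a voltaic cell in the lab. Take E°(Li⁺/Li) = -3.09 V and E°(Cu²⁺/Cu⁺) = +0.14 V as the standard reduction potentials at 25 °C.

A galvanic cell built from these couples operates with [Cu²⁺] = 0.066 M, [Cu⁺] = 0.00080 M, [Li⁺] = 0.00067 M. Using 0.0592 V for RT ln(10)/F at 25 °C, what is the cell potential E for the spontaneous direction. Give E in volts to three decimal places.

+3.531 V

Cu²⁺/Cu⁺ is the cathode (higher E°), Li⁺/Li the anode: E°cell = +0.14 − (-3.09) = +3.23 V, n = 1.
Overall: Cu²⁺(aq) + Li(s) → Cu⁺(aq) + Li⁺(aq)
Q = [Cu⁺]·[Li⁺] / ([Cu²⁺]); log Q = -5.090.
E = E° − (0.0592/n) log Q = +3.23 − (0.0592/1)(-5.090) = +3.531 V.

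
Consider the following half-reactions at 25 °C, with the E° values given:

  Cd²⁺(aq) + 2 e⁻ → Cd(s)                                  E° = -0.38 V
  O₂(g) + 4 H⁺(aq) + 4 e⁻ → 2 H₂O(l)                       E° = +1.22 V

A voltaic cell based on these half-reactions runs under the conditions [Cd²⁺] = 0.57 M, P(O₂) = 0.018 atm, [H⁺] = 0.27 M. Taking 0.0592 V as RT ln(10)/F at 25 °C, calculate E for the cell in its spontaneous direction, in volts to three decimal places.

+1.548 V

O₂/H₂O is the cathode (higher E°), Cd²⁺/Cd the anode: E°cell = +1.22 − (-0.38) = +1.60 V, n = 4.
Overall: O₂(g) + 4 H⁺(aq) + 2 Cd(s) → 2 H₂O(l) + 2 Cd²⁺(aq)
Q = [Cd²⁺]^2 / (P(O₂)·[H⁺]^4); log Q = 3.531.
E = E° − (0.0592/n) log Q = +1.60 − (0.0592/4)(3.531) = +1.548 V.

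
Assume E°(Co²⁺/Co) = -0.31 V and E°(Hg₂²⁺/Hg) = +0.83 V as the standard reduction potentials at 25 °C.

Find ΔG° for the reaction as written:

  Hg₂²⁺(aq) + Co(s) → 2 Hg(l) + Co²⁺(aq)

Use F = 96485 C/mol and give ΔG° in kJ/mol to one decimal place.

-220.0 kJ/mol

As written, Hg₂²⁺/Hg is reduced (cathode) and Co²⁺/Co is oxidised (anode), so E°cell = (+0.83) − (-0.31) = +1.14 V.
Balancing electrons gives n = 2.
ΔG° = −nFE° = −(2)(96485)(+1.14) = -219,986 J = -220.0 kJ/mol.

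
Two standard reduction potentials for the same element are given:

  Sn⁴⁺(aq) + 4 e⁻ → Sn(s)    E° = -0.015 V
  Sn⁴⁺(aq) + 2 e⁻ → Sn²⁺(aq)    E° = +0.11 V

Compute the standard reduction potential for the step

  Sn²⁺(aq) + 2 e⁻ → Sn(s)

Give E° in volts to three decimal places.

Sequential free energies add, so n₃E°₃ = n₁E°₁ + n₂E°₂.
With n₃ = 4, and the known step contributing 2×(+0.11) V, the unknown satisfies 2·E° = 4×(-0.015) − 2×(+0.11) = -0.280.
E° = -0.280 / 2 = -0.140 V.

-0.140 V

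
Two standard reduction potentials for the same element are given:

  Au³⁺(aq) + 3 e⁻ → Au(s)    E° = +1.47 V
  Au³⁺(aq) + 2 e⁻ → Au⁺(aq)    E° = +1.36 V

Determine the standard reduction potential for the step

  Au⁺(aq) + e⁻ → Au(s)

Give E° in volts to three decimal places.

+1.690 V

Sequential free energies add, so n₃E°₃ = n₁E°₁ + n₂E°₂.
With n₃ = 3, and the known step contributing 2×(+1.36) V, the unknown satisfies 1·E° = 3×(+1.47) − 2×(+1.36) = +1.690.
E° = +1.690 / 1 = +1.690 V.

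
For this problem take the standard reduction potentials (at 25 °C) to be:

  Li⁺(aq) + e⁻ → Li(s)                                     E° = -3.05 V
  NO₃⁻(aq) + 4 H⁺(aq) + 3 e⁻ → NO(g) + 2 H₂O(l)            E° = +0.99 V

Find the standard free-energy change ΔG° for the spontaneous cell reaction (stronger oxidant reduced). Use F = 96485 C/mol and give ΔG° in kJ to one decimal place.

-1169.4 kJ

NO₃⁻/NO (E° = +0.99 V) is the cathode; Li⁺/Li (E° = -3.05 V) is the anode, so E°cell = +4.04 V.
Balancing electrons gives n = 3 (lcm of 3 and 1).
ΔG° = −nFE° = −(3)(96485)(+4.04) = -1,169,398 J = -1169.4 kJ.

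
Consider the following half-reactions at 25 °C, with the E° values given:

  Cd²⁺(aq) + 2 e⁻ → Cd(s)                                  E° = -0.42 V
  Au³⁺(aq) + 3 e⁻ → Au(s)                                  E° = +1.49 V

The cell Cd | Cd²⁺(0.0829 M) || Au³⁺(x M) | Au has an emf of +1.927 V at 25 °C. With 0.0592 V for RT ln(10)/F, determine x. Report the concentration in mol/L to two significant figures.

Au³⁺/Au is the cathode, Cd²⁺/Cd the anode: E°cell = +1.91 V, n = 6.
Overall reaction: 2 Au³⁺(aq) + 3 Cd(s) → 2 Au(s) + 3 Cd²⁺(aq); Q = [Cd²⁺]^3/[Au³⁺]^2.
From E = E° − (0.0592/n) log Q: log Q = (E° − E)·n/0.0592 = (+1.91 − (+1.927))·6/0.0592 = -1.7230.
So 2·log[Au³⁺] = 3·log(0.0829) − log Q = -3.2443 − (-1.7230) = -1.5213; log[Au³⁺] = -1.5213 / 2 = -0.7607; [Au³⁺] = 10^(-0.7607) ≈ 0.17 M.

0.17 M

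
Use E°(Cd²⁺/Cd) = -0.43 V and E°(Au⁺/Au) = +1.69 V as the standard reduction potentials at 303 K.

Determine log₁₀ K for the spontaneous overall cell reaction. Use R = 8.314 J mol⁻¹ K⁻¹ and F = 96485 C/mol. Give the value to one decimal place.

70.5

Cathode: Au⁺/Au; anode: Cd²⁺/Cd. E°cell = (+1.69) − (-0.43) = +2.12 V, with n = 2.
ΔG° = −nFE° = −RT ln K, so ln K = nFE°/(RT) = (2)(96485)(+2.12) / ((8.314)(303)) = 162.395.
log₁₀ K = 162.395 / ln 10 = 70.5.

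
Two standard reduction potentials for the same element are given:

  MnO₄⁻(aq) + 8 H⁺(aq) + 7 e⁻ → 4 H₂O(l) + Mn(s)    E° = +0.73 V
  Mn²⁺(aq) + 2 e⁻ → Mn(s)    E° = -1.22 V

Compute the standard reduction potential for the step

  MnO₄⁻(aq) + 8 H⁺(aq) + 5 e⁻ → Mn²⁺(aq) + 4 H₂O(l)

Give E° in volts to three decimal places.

Sequential free energies add, so n₃E°₃ = n₁E°₁ + n₂E°₂.
With n₃ = 7, and the known step contributing 2×(-1.22) V, the unknown satisfies 5·E° = 7×(+0.73) − 2×(-1.22) = +7.550.
E° = +7.550 / 5 = +1.510 V.

+1.510 V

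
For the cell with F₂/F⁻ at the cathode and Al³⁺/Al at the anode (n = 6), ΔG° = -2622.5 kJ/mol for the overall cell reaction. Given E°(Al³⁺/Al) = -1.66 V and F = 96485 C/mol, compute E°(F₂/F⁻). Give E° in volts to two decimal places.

+2.87 V

E°cell = −ΔG°/(nF) = −(-2622.5×10³)/((6)(96485)) = +4.530 V.
Since F₂/F⁻ is the cathode and Al³⁺/Al the anode, E°cell = E°(F₂/F⁻) − E°(Al³⁺/Al).
So E°(F₂/F⁻) = E°cell + E°(Al³⁺/Al) = +4.530 + (-1.66) = +2.87 V.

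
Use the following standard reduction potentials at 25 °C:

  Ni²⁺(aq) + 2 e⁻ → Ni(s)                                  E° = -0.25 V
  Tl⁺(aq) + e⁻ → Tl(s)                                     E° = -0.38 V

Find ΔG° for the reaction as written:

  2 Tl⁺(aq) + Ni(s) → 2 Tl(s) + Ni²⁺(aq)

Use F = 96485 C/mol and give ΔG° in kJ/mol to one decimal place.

+25.1 kJ/mol

As written, Tl⁺/Tl is reduced (cathode) and Ni²⁺/Ni is oxidised (anode), so E°cell = (-0.38) − (-0.25) = -0.13 V.
Balancing electrons gives n = 2.
ΔG° = −nFE° = −(2)(96485)(-0.13) = 25,086 J = +25.1 kJ/mol.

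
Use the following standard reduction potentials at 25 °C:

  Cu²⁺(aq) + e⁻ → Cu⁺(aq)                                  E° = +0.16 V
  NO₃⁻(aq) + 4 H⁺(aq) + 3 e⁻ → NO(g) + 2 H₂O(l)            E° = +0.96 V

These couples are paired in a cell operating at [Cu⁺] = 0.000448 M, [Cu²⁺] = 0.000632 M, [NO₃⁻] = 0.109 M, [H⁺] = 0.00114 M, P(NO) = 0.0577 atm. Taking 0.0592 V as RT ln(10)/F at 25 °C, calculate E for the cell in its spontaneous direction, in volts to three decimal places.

+0.564 V

NO₃⁻/NO is the cathode (higher E°), Cu²⁺/Cu⁺ the anode: E°cell = +0.96 − (+0.16) = +0.80 V, n = 3.
Overall: NO₃⁻(aq) + 4 H⁺(aq) + 3 Cu⁺(aq) → NO(g) + 2 H₂O(l) + 3 Cu²⁺(aq)
Q = P(NO)·[Cu²⁺]^3 / ([NO₃⁻]·[H⁺]^4·[Cu⁺]^3); log Q = 11.944.
E = E° − (0.0592/n) log Q = +0.80 − (0.0592/3)(11.944) = +0.564 V.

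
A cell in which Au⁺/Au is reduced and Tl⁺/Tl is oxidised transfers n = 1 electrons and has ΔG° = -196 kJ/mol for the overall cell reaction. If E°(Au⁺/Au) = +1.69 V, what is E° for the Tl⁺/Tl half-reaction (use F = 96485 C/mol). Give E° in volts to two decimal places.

-0.34 V

E°cell = −ΔG°/(nF) = −(-196×10³)/((1)(96485)) = +2.031 V.
Since Au⁺/Au is the cathode and Tl⁺/Tl the anode, E°cell = E°(Au⁺/Au) − E°(Tl⁺/Tl).
So E°(Tl⁺/Tl) = E°(Au⁺/Au) − E°cell = (+1.69) − (+2.031) = -0.34 V.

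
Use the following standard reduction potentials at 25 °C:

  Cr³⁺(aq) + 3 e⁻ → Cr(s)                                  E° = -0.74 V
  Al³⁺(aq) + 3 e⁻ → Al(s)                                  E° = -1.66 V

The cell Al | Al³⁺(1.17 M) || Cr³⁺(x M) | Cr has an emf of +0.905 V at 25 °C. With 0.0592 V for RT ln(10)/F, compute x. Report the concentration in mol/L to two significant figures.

0.20 M

Cr³⁺/Cr is the cathode, Al³⁺/Al the anode: E°cell = +0.92 V, n = 3.
Overall reaction: Cr³⁺(aq) + Al(s) → Cr(s) + Al³⁺(aq); Q = [Al³⁺]^1/[Cr³⁺]^1.
From E = E° − (0.0592/n) log Q: log Q = (E° − E)·n/0.0592 = (+0.92 − (+0.905))·3/0.0592 = 0.7601.
So 1·log[Cr³⁺] = 1·log(1.17) − log Q = 0.0682 − (0.7601) = -0.6919; [Cr³⁺] = 10^(-0.6919) ≈ 0.20 M.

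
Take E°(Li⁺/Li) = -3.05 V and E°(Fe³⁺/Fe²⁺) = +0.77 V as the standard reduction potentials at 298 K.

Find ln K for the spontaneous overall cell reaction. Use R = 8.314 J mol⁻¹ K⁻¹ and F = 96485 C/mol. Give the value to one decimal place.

148.8

Cathode: Fe³⁺/Fe²⁺; anode: Li⁺/Li. E°cell = (+0.77) − (-3.05) = +3.82 V, with n = 1.
ΔG° = −nFE° = −RT ln K, so ln K = nFE°/(RT) = (1)(96485)(+3.82) / ((8.314)(298)) = 148.764.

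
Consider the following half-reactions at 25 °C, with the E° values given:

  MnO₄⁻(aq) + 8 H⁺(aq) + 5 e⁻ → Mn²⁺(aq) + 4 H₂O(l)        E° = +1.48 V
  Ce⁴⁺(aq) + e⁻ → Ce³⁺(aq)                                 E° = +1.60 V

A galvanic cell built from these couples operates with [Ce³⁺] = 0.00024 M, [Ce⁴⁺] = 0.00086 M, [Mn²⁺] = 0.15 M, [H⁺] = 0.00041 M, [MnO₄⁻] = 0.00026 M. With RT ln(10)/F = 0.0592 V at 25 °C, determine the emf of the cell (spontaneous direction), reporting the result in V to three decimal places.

Ce⁴⁺/Ce³⁺ is the cathode (higher E°), MnO₄⁻/Mn²⁺ the anode: E°cell = +1.60 − (+1.48) = +0.12 V, n = 5.
Overall: 5 Ce⁴⁺(aq) + Mn²⁺(aq) + 4 H₂O(l) → 5 Ce³⁺(aq) + MnO₄⁻(aq) + 8 H⁺(aq)
Q = [Ce³⁺]^5·[MnO₄⁻]·[H⁺]^8 / ([Ce⁴⁺]^5·[Mn²⁺]); log Q = -32.630.
E = E° − (0.0592/n) log Q = +0.12 − (0.0592/5)(-32.630) = +0.506 V.

+0.506 V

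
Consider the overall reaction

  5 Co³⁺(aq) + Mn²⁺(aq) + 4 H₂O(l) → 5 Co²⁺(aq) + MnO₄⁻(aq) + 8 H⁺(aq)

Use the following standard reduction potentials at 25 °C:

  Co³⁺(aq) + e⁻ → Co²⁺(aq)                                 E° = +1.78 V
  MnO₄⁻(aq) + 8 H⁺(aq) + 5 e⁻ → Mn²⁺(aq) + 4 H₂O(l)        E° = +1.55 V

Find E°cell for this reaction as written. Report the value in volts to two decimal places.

+0.23 V

The Co³⁺/Co²⁺ couple has the higher reduction potential, so it is the cathode; MnO₄⁻/Mn²⁺ is oxidised at the anode.
E°cell = E°(cathode) − E°(anode) = (+1.78) − (+1.55) = +0.23 V.
Since E°cell > 0, the reaction is spontaneous under standard conditions.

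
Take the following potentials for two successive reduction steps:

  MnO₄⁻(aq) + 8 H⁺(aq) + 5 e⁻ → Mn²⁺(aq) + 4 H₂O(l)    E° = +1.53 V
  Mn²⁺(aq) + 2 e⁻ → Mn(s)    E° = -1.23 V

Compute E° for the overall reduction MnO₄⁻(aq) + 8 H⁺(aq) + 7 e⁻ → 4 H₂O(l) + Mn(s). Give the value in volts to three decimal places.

+0.741 V

Standard free energies of sequential steps add: ΔG°₃ = ΔG°₁ + ΔG°₂, so n₃E°₃ = n₁E°₁ + n₂E°₂.
E°₃ = (5×+1.53 + 2×-1.23) / 7 = (+5.190) / 7 = +0.741 V.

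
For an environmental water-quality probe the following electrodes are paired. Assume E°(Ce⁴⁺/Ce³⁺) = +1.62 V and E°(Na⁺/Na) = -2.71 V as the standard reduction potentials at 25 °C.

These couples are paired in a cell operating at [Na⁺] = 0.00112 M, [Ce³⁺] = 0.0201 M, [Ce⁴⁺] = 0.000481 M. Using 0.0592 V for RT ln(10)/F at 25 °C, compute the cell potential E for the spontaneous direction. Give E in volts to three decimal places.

+4.409 V

Ce⁴⁺/Ce³⁺ is the cathode (higher E°), Na⁺/Na the anode: E°cell = +1.62 − (-2.71) = +4.33 V, n = 1.
Overall: Ce⁴⁺(aq) + Na(s) → Ce³⁺(aq) + Na⁺(aq)
Q = [Ce³⁺]·[Na⁺] / ([Ce⁴⁺]); log Q = -1.330.
E = E° − (0.0592/n) log Q = +4.33 − (0.0592/1)(-1.330) = +4.409 V.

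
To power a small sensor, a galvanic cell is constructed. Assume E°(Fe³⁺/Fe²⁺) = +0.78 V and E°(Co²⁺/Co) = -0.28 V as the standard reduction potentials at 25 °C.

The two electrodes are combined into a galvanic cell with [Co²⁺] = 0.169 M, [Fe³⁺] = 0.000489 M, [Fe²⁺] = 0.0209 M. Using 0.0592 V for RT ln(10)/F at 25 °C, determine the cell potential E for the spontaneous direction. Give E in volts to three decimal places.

+0.986 V

Fe³⁺/Fe²⁺ is the cathode (higher E°), Co²⁺/Co the anode: E°cell = +0.78 − (-0.28) = +1.06 V, n = 2.
Overall: 2 Fe³⁺(aq) + Co(s) → 2 Fe²⁺(aq) + Co²⁺(aq)
Q = [Fe²⁺]^2·[Co²⁺] / ([Fe³⁺]^2); log Q = 2.490.
E = E° − (0.0592/n) log Q = +1.06 − (0.0592/2)(2.490) = +0.986 V.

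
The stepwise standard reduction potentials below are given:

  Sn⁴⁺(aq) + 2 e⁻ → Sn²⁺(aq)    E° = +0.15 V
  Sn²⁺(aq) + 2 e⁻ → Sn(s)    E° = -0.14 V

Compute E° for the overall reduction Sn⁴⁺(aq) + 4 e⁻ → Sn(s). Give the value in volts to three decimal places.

Since ΔG° = −nFE° is additive over sequential reductions, n₃E°₃ = n₁E°₁ + n₂E°₂.
E°₃ = (2×+0.15 + 2×-0.14) / 4 = (+0.020) / 4 = +0.005 V.

+0.005 V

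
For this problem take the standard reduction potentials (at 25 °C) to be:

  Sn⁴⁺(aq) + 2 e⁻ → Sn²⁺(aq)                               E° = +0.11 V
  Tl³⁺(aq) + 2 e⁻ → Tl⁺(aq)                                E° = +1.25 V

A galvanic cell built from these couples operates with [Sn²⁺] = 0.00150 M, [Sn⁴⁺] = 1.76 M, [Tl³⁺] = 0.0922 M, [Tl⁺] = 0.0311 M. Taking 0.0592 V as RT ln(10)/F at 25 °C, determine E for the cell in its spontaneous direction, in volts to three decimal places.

Tl³⁺/Tl⁺ is the cathode (higher E°), Sn⁴⁺/Sn²⁺ the anode: E°cell = +1.25 − (+0.11) = +1.14 V, n = 2.
Overall: Tl³⁺(aq) + Sn²⁺(aq) → Tl⁺(aq) + Sn⁴⁺(aq)
Q = [Tl⁺]·[Sn⁴⁺] / ([Tl³⁺]·[Sn²⁺]); log Q = 2.597.
E = E° − (0.0592/n) log Q = +1.14 − (0.0592/2)(2.597) = +1.063 V.

+1.063 V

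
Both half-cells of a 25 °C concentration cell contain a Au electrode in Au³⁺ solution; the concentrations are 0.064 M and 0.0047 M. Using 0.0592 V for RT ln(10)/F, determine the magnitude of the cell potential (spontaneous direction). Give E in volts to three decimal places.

+0.022 V

For a concentration cell E°cell = 0. The 0.064 M side is the cathode (reduction is favoured where [Au³⁺] is higher).
With n = 3, E = −(0.0592/3) log([Au³⁺]ₐₙ/[Au³⁺]꜀ₐₜ) = −(0.0592/3) log(0.0047/0.064) = −(0.0592/3)(-1.134) = +0.022 V.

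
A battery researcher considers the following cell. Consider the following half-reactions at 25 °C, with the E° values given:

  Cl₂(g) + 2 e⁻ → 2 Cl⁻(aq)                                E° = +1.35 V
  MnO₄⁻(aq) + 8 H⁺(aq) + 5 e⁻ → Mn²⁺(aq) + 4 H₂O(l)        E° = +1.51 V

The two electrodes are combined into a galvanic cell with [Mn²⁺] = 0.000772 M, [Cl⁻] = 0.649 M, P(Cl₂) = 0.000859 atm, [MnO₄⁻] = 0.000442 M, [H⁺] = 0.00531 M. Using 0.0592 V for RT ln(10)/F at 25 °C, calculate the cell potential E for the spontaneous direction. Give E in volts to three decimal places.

MnO₄⁻/Mn²⁺ is the cathode (higher E°), Cl₂/Cl⁻ the anode: E°cell = +1.51 − (+1.35) = +0.16 V, n = 10.
Overall: 2 MnO₄⁻(aq) + 16 H⁺(aq) + 10 Cl⁻(aq) → 2 Mn²⁺(aq) + 8 H₂O(l) + 5 Cl₂(g)
Q = [Mn²⁺]^2·P(Cl₂)^5 / ([MnO₄⁻]^2·[H⁺]^16·[Cl⁻]^10); log Q = 23.430.
E = E° − (0.0592/n) log Q = +0.16 − (0.0592/10)(23.430) = +0.021 V.

+0.021 V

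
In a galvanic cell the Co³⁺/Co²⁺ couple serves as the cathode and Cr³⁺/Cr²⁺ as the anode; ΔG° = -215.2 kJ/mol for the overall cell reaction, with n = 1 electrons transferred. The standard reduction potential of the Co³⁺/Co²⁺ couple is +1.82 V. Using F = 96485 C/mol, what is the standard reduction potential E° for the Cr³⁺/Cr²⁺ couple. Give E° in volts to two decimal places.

E°cell = −ΔG°/(nF) = −(-215.2×10³)/((1)(96485)) = +2.230 V.
Since Co³⁺/Co²⁺ is the cathode and Cr³⁺/Cr²⁺ the anode, E°cell = E°(Co³⁺/Co²⁺) − E°(Cr³⁺/Cr²⁺).
So E°(Cr³⁺/Cr²⁺) = E°(Co³⁺/Co²⁺) − E°cell = (+1.82) − (+2.230) = -0.41 V.

-0.41 V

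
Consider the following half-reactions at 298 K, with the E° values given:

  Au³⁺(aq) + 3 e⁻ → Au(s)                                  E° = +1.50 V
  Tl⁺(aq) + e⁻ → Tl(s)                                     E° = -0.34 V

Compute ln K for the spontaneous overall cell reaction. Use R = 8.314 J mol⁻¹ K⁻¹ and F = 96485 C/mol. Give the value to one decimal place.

215.0

Cathode: Au³⁺/Au; anode: Tl⁺/Tl. E°cell = (+1.50) − (-0.34) = +1.84 V, with n = 3.
ΔG° = −nFE° = −RT ln K, so ln K = nFE°/(RT) = (3)(96485)(+1.84) / ((8.314)(298)) = 214.967.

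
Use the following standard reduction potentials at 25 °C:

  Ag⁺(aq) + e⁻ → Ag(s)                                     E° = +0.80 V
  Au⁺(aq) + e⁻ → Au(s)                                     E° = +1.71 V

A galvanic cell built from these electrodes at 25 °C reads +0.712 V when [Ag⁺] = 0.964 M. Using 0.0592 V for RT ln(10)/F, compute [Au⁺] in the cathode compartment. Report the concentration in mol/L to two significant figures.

Au⁺/Au is the cathode, Ag⁺/Ag the anode: E°cell = +0.91 V, n = 1.
Overall reaction: Au⁺(aq) + Ag(s) → Au(s) + Ag⁺(aq); Q = [Ag⁺]^1/[Au⁺]^1.
From E = E° − (0.0592/n) log Q: log Q = (E° − E)·n/0.0592 = (+0.91 − (+0.712))·1/0.0592 = 3.3446.
So 1·log[Au⁺] = 1·log(0.964) − log Q = -0.0159 − (3.3446) = -3.3605; [Au⁺] = 10^(-3.3605) ≈ 0.00044 M.

0.00044 M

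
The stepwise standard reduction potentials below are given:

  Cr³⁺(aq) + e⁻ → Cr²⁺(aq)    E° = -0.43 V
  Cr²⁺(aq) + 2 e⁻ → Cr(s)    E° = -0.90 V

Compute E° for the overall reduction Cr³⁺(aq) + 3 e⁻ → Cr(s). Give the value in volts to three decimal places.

-0.743 V

Standard free energies of sequential steps add: ΔG°₃ = ΔG°₁ + ΔG°₂, so n₃E°₃ = n₁E°₁ + n₂E°₂.
E°₃ = (1×-0.43 + 2×-0.90) / 3 = (-2.230) / 3 = -0.743 V.
Simply averaging or adding the two E° values would be wrong; the electron-weighted sum is required.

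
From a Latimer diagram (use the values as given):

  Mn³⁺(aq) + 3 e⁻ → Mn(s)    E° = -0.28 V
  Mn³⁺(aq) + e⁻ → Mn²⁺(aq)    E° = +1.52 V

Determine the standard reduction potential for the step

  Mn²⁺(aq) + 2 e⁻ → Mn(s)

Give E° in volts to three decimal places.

Sequential free energies add, so n₃E°₃ = n₁E°₁ + n₂E°₂.
With n₃ = 3, and the known step contributing 1×(+1.52) V, the unknown satisfies 2·E° = 3×(-0.28) − 1×(+1.52) = -2.360.
E° = -2.360 / 2 = -1.180 V.

-1.180 V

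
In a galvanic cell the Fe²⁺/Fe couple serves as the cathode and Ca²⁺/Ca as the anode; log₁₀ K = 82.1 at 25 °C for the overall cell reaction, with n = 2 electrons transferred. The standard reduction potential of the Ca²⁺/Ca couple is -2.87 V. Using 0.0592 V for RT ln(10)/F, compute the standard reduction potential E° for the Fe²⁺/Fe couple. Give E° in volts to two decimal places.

E°cell = (0.0592/n)·log K = (0.0592/2)(82.1) = +2.430 V.
Since Fe²⁺/Fe is the cathode and Ca²⁺/Ca the anode, E°cell = E°(Fe²⁺/Fe) − E°(Ca²⁺/Ca).
So E°(Fe²⁺/Fe) = E°cell + E°(Ca²⁺/Ca) = +2.430 + (-2.87) = -0.44 V.

-0.44 V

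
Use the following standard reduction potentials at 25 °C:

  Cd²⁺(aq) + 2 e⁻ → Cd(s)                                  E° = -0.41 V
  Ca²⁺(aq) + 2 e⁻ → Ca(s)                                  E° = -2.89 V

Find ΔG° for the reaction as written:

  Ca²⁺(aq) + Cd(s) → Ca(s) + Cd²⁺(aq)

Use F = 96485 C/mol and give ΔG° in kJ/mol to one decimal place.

As written, Ca²⁺/Ca is reduced (cathode) and Cd²⁺/Cd is oxidised (anode), so E°cell = (-2.89) − (-0.41) = -2.48 V.
Balancing electrons gives n = 2.
ΔG° = −nFE° = −(2)(96485)(-2.48) = 478,566 J = +478.6 kJ/mol.

+478.6 kJ/mol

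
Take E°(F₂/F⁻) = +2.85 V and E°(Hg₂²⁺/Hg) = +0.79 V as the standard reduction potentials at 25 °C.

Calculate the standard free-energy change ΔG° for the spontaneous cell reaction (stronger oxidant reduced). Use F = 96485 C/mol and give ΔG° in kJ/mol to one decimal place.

-397.5 kJ/mol

F₂/F⁻ (E° = +2.85 V) is the cathode; Hg₂²⁺/Hg (E° = +0.79 V) is the anode, so E°cell = +2.06 V.
Balancing electrons gives n = 2 (lcm of 2 and 2).
ΔG° = −nFE° = −(2)(96485)(+2.06) = -397,518 J = -397.5 kJ/mol.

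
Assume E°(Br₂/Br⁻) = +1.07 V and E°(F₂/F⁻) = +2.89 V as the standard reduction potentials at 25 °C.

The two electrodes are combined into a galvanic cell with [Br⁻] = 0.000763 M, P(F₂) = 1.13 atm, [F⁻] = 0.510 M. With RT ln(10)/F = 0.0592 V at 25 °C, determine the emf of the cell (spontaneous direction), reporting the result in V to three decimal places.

F₂/F⁻ is the cathode (higher E°), Br₂/Br⁻ the anode: E°cell = +2.89 − (+1.07) = +1.82 V, n = 2.
Overall: F₂(g) + 2 Br⁻(aq) → 2 F⁻(aq) + Br₂(l)
Q = [F⁻]^2 / (P(F₂)·[Br⁻]^2); log Q = 5.597.
E = E° − (0.0592/n) log Q = +1.82 − (0.0592/2)(5.597) = +1.654 V.

+1.654 V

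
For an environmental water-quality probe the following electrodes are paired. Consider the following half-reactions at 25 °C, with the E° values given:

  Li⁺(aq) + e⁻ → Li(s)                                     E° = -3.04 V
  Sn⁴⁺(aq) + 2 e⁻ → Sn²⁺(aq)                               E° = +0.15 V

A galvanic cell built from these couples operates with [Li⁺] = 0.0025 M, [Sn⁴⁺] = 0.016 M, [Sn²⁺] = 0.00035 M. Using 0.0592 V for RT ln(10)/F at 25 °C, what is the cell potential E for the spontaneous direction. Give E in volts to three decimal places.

+3.393 V

Sn⁴⁺/Sn²⁺ is the cathode (higher E°), Li⁺/Li the anode: E°cell = +0.15 − (-3.04) = +3.19 V, n = 2.
Overall: Sn⁴⁺(aq) + 2 Li(s) → Sn²⁺(aq) + 2 Li⁺(aq)
Q = [Sn²⁺]·[Li⁺]^2 / ([Sn⁴⁺]); log Q = -6.864.
E = E° − (0.0592/n) log Q = +3.19 − (0.0592/2)(-6.864) = +3.393 V.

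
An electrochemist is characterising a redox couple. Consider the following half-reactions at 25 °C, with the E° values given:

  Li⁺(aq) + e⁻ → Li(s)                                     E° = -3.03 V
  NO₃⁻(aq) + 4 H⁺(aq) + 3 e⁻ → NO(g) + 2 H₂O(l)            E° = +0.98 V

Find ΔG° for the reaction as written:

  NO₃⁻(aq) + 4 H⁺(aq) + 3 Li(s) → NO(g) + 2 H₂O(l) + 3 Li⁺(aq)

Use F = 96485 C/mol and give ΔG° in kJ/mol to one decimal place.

-1160.7 kJ/mol

As written, NO₃⁻/NO is reduced (cathode) and Li⁺/Li is oxidised (anode), so E°cell = (+0.98) − (-3.03) = +4.01 V.
Balancing electrons gives n = 3.
ΔG° = −nFE° = −(3)(96485)(+4.01) = -1,160,715 J = -1160.7 kJ/mol.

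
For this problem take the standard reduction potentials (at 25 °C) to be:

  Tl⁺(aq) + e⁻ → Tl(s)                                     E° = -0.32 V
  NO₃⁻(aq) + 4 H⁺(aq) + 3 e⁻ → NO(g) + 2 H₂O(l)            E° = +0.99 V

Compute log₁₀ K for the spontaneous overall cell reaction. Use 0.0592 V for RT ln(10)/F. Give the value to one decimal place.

66.4

Cathode: NO₃⁻/NO; anode: Tl⁺/Tl. E°cell = +1.31 V, n = 3.
log K = nE°cell / 0.0592 = (3)(+1.31) / 0.0592 = 66.4.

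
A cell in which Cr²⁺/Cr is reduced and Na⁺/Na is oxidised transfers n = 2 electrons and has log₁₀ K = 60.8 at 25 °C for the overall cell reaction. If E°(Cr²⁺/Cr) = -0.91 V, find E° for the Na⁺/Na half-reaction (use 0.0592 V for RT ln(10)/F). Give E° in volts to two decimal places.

E°cell = (0.0592/n)·log K = (0.0592/2)(60.8) = +1.800 V.
Since Cr²⁺/Cr is the cathode and Na⁺/Na the anode, E°cell = E°(Cr²⁺/Cr) − E°(Na⁺/Na).
So E°(Na⁺/Na) = E°(Cr²⁺/Cr) − E°cell = (-0.91) − (+1.800) = -2.71 V.

-2.71 V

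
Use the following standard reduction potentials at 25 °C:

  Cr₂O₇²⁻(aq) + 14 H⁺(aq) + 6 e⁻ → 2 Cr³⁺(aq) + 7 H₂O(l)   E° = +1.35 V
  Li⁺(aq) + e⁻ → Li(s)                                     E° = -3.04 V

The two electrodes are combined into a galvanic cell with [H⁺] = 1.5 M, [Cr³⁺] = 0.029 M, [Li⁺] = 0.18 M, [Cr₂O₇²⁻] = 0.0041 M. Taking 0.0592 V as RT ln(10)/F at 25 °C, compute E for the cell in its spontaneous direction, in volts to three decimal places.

Cr₂O₇²⁻/Cr³⁺ is the cathode (higher E°), Li⁺/Li the anode: E°cell = +1.35 − (-3.04) = +4.39 V, n = 6.
Overall: Cr₂O₇²⁻(aq) + 14 H⁺(aq) + 6 Li(s) → 2 Cr³⁺(aq) + 7 H₂O(l) + 6 Li⁺(aq)
Q = [Cr³⁺]^2·[Li⁺]^6 / ([Cr₂O₇²⁻]·[H⁺]^14); log Q = -7.622.
E = E° − (0.0592/n) log Q = +4.39 − (0.0592/6)(-7.622) = +4.465 V.

+4.465 V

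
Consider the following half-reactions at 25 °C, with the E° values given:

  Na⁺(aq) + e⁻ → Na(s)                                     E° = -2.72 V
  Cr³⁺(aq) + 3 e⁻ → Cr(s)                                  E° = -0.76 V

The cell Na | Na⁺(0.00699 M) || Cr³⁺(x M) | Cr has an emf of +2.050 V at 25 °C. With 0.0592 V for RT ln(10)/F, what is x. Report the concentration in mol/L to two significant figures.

0.012 M

Cr³⁺/Cr is the cathode, Na⁺/Na the anode: E°cell = +1.96 V, n = 3.
Overall reaction: Cr³⁺(aq) + 3 Na(s) → Cr(s) + 3 Na⁺(aq); Q = [Na⁺]^3/[Cr³⁺]^1.
From E = E° − (0.0592/n) log Q: log Q = (E° − E)·n/0.0592 = (+1.96 − (+2.050))·3/0.0592 = -4.5608.
So 1·log[Cr³⁺] = 3·log(0.00699) − log Q = -6.4666 − (-4.5608) = -1.9058; [Cr³⁺] = 10^(-1.9058) ≈ 0.012 M.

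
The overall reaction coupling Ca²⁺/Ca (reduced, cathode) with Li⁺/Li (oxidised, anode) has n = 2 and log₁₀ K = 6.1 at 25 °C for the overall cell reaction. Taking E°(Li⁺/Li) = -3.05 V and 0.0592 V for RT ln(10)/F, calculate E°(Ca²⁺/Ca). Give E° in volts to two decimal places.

-2.87 V

E°cell = (0.0592/n)·log K = (0.0592/2)(6.1) = +0.181 V.
Since Ca²⁺/Ca is the cathode and Li⁺/Li the anode, E°cell = E°(Ca²⁺/Ca) − E°(Li⁺/Li).
So E°(Ca²⁺/Ca) = E°cell + E°(Li⁺/Li) = +0.181 + (-3.05) = -2.87 V.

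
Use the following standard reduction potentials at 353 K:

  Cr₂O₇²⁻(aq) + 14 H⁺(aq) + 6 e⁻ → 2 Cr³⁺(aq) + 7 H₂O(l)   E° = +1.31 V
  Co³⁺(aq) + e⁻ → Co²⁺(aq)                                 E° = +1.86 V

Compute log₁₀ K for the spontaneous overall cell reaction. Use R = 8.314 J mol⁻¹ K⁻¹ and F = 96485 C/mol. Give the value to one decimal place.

Cathode: Co³⁺/Co²⁺; anode: Cr₂O₇²⁻/Cr³⁺. E°cell = (+1.86) − (+1.31) = +0.55 V, with n = 6.
ΔG° = −nFE° = −RT ln K, so ln K = nFE°/(RT) = (6)(96485)(+0.55) / ((8.314)(353)) = 108.490.
log₁₀ K = 108.490 / ln 10 = 47.1.

47.1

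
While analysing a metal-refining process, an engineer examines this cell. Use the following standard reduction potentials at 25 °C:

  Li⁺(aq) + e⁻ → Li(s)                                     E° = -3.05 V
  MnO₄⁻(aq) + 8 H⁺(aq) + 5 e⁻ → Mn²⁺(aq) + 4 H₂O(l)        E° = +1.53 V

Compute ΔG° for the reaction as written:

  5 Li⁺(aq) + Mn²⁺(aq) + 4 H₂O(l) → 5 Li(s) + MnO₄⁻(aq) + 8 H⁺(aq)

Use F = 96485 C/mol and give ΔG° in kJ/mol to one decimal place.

As written, Li⁺/Li is reduced (cathode) and MnO₄⁻/Mn²⁺ is oxidised (anode), so E°cell = (-3.05) − (+1.53) = -4.58 V.
Balancing electrons gives n = 5.
ΔG° = −nFE° = −(5)(96485)(-4.58) = 2,209,506 J = +2209.5 kJ/mol.

+2209.5 kJ/mol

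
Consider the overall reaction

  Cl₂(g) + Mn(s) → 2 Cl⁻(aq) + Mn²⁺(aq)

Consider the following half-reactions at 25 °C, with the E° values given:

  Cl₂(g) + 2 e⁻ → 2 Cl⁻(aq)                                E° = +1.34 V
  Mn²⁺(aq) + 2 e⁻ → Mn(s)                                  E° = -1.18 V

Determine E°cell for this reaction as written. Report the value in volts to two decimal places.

+2.52 V

The Cl₂/Cl⁻ couple has the higher reduction potential, so it is the cathode; Mn²⁺/Mn is oxidised at the anode.
E°cell = E°(cathode) − E°(anode) = (+1.34) − (-1.18) = +2.52 V.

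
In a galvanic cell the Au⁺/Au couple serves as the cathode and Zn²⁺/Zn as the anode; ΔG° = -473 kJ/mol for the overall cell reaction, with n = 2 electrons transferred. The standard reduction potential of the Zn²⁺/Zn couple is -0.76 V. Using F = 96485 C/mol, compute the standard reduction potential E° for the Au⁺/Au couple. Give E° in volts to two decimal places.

+1.69 V

E°cell = −ΔG°/(nF) = −(-473×10³)/((2)(96485)) = +2.451 V.
Since Au⁺/Au is the cathode and Zn²⁺/Zn the anode, E°cell = E°(Au⁺/Au) − E°(Zn²⁺/Zn).
So E°(Au⁺/Au) = E°cell + E°(Zn²⁺/Zn) = +2.451 + (-0.76) = +1.69 V.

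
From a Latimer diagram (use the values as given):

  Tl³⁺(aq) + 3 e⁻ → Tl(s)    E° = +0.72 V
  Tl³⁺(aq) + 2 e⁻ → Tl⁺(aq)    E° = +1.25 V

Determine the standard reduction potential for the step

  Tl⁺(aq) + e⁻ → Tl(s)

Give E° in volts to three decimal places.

Sequential free energies add, so n₃E°₃ = n₁E°₁ + n₂E°₂.
With n₃ = 3, and the known step contributing 2×(+1.25) V, the unknown satisfies 1·E° = 3×(+0.72) − 2×(+1.25) = -0.340.
E° = -0.340 / 1 = -0.340 V.

-0.340 V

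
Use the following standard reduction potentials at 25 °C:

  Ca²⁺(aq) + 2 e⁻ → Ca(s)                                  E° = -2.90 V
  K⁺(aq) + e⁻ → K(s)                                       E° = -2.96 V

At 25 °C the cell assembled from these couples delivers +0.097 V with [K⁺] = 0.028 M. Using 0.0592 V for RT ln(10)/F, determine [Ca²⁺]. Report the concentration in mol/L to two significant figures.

Ca²⁺/Ca is the cathode, K⁺/K the anode: E°cell = +0.06 V, n = 2.
Overall reaction: Ca²⁺(aq) + 2 K(s) → Ca(s) + 2 K⁺(aq); Q = [K⁺]^2/[Ca²⁺]^1.
From E = E° − (0.0592/n) log Q: log Q = (E° − E)·n/0.0592 = (+0.06 − (+0.097))·2/0.0592 = -1.2500.
So 1·log[Ca²⁺] = 2·log(0.028) − log Q = -3.1057 − (-1.2500) = -1.8557; [Ca²⁺] = 10^(-1.8557) ≈ 0.014 M.

0.014 M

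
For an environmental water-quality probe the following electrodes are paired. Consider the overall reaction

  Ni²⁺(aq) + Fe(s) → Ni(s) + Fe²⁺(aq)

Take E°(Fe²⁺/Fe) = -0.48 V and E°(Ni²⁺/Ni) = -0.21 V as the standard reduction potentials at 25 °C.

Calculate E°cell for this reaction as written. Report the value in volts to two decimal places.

The Ni²⁺/Ni couple has the higher reduction potential, so it is the cathode; Fe²⁺/Fe is oxidised at the anode.
E°cell = E°(cathode) − E°(anode) = (-0.21) − (-0.48) = +0.27 V.

+0.27 V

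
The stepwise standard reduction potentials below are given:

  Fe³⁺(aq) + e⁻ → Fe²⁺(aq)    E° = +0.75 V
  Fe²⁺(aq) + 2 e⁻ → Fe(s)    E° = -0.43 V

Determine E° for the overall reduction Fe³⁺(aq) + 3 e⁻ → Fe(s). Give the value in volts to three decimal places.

Adding the free-energy changes (−nFE°) of the two steps gives −n₃FE°₃ = −n₁FE°₁ − n₂FE°₂.
E°₃ = (1×+0.75 + 2×-0.43) / 3 = (-0.110) / 3 = -0.037 V.

-0.037 V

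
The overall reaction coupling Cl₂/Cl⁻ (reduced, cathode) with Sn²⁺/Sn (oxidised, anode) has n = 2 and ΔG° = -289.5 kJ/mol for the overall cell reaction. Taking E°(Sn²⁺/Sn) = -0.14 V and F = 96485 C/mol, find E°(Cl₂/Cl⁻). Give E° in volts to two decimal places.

+1.36 V

E°cell = −ΔG°/(nF) = −(-289.5×10³)/((2)(96485)) = +1.500 V.
Since Cl₂/Cl⁻ is the cathode and Sn²⁺/Sn the anode, E°cell = E°(Cl₂/Cl⁻) − E°(Sn²⁺/Sn).
So E°(Cl₂/Cl⁻) = E°cell + E°(Sn²⁺/Sn) = +1.500 + (-0.14) = +1.36 V.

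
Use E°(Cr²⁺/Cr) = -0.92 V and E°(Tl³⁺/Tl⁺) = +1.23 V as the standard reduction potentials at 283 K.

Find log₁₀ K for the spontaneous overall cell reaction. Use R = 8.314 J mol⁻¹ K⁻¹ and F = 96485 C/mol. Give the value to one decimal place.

Cathode: Tl³⁺/Tl⁺; anode: Cr²⁺/Cr. E°cell = (+1.23) − (-0.92) = +2.15 V, with n = 2.
ΔG° = −nFE° = −RT ln K, so ln K = nFE°/(RT) = (2)(96485)(+2.15) / ((8.314)(283)) = 176.332.
log₁₀ K = 176.332 / ln 10 = 76.6.

76.6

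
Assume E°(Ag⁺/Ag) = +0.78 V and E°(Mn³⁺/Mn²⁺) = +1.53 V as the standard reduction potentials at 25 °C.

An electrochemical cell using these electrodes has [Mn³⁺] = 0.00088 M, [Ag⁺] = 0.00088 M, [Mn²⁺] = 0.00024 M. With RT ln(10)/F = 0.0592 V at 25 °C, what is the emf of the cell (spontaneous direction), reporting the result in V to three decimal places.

Mn³⁺/Mn²⁺ is the cathode (higher E°), Ag⁺/Ag the anode: E°cell = +1.53 − (+0.78) = +0.75 V, n = 1.
Overall: Mn³⁺(aq) + Ag(s) → Mn²⁺(aq) + Ag⁺(aq)
Q = [Mn²⁺]·[Ag⁺] / ([Mn³⁺]); log Q = -3.620.
E = E° − (0.0592/n) log Q = +0.75 − (0.0592/1)(-3.620) = +0.964 V.

+0.964 V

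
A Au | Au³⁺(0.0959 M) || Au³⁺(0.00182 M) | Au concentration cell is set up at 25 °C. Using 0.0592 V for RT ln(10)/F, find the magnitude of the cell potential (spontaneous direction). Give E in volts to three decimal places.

For a concentration cell E°cell = 0. The 0.0959 M side is the cathode (reduction is favoured where [Au³⁺] is higher).
With n = 3, E = −(0.0592/3) log([Au³⁺]ₐₙ/[Au³⁺]꜀ₐₜ) = −(0.0592/3) log(0.00182/0.0959) = −(0.0592/3)(-1.722) = +0.034 V.

+0.034 V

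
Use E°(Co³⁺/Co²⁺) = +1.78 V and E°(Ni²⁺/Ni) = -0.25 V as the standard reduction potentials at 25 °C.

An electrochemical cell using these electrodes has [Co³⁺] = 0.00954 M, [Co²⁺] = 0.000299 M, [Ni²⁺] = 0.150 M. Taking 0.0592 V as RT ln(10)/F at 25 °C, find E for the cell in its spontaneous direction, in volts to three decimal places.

+2.143 V

Co³⁺/Co²⁺ is the cathode (higher E°), Ni²⁺/Ni the anode: E°cell = +1.78 − (-0.25) = +2.03 V, n = 2.
Overall: 2 Co³⁺(aq) + Ni(s) → 2 Co²⁺(aq) + Ni²⁺(aq)
Q = [Co²⁺]^2·[Ni²⁺] / ([Co³⁺]^2); log Q = -3.832.
E = E° − (0.0592/n) log Q = +2.03 − (0.0592/2)(-3.832) = +2.143 V.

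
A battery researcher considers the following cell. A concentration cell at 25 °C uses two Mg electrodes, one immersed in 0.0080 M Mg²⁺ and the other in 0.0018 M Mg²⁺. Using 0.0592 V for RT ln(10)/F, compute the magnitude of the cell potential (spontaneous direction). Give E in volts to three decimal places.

For a concentration cell E°cell = 0. The 0.0080 M side is the cathode (reduction is favoured where [Mg²⁺] is higher).
With n = 2, E = −(0.0592/2) log([Mg²⁺]ₐₙ/[Mg²⁺]꜀ₐₜ) = −(0.0592/2) log(0.0018/0.008) = −(0.0592/2)(-0.648) = +0.019 V.

+0.019 V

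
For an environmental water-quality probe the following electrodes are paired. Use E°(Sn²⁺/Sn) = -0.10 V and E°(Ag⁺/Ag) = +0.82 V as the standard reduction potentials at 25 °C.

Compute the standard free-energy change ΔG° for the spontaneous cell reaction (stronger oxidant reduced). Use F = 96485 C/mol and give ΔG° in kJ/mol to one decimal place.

-177.5 kJ/mol

Ag⁺/Ag (E° = +0.82 V) is the cathode; Sn²⁺/Sn (E° = -0.10 V) is the anode, so E°cell = +0.92 V.
Balancing electrons gives n = 2 (lcm of 1 and 2).
ΔG° = −nFE° = −(2)(96485)(+0.92) = -177,532 J = -177.5 kJ/mol.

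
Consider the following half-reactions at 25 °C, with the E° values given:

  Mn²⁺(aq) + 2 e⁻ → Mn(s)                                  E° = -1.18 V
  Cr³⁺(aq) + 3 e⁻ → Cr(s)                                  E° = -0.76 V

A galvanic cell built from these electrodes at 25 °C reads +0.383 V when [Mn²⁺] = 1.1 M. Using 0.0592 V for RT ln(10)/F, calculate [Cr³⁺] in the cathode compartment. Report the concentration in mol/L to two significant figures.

0.015 M

Cr³⁺/Cr is the cathode, Mn²⁺/Mn the anode: E°cell = +0.42 V, n = 6.
Overall reaction: 2 Cr³⁺(aq) + 3 Mn(s) → 2 Cr(s) + 3 Mn²⁺(aq); Q = [Mn²⁺]^3/[Cr³⁺]^2.
From E = E° − (0.0592/n) log Q: log Q = (E° − E)·n/0.0592 = (+0.42 − (+0.383))·6/0.0592 = 3.7500.
So 2·log[Cr³⁺] = 3·log(1.1) − log Q = 0.1242 − (3.7500) = -3.6258; log[Cr³⁺] = -3.6258 / 2 = -1.8129; [Cr³⁺] = 10^(-1.8129) ≈ 0.015 M.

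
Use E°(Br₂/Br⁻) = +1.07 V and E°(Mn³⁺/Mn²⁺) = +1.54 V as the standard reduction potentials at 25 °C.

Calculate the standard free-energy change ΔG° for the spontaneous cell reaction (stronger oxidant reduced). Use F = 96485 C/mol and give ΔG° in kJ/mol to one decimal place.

-90.7 kJ/mol

Mn³⁺/Mn²⁺ (E° = +1.54 V) is the cathode; Br₂/Br⁻ (E° = +1.07 V) is the anode, so E°cell = +0.47 V.
Balancing electrons gives n = 2 (lcm of 1 and 2).
ΔG° = −nFE° = −(2)(96485)(+0.47) = -90,696 J = -90.7 kJ/mol.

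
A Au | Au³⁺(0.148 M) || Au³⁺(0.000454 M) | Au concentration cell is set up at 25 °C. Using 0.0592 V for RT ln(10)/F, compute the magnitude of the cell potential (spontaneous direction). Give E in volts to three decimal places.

For a concentration cell E°cell = 0. The 0.148 M side is the cathode (reduction is favoured where [Au³⁺] is higher).
With n = 3, E = −(0.0592/3) log([Au³⁺]ₐₙ/[Au³⁺]꜀ₐₜ) = −(0.0592/3) log(0.000454/0.148) = −(0.0592/3)(-2.513) = +0.050 V.

+0.050 V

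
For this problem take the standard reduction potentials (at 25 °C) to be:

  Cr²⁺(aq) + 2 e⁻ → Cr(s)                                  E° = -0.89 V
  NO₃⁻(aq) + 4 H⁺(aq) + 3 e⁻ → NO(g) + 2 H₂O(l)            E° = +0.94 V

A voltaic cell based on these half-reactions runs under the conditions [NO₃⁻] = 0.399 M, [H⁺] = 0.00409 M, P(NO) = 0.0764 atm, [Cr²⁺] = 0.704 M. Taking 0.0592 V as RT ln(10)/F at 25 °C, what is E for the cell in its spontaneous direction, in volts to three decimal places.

+1.660 V

NO₃⁻/NO is the cathode (higher E°), Cr²⁺/Cr the anode: E°cell = +0.94 − (-0.89) = +1.83 V, n = 6.
Overall: 2 NO₃⁻(aq) + 8 H⁺(aq) + 3 Cr(s) → 2 NO(g) + 4 H₂O(l) + 3 Cr²⁺(aq)
Q = P(NO)^2·[Cr²⁺]^3 / ([NO₃⁻]^2·[H⁺]^8); log Q = 17.213.
E = E° − (0.0592/n) log Q = +1.83 − (0.0592/6)(17.213) = +1.660 V.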